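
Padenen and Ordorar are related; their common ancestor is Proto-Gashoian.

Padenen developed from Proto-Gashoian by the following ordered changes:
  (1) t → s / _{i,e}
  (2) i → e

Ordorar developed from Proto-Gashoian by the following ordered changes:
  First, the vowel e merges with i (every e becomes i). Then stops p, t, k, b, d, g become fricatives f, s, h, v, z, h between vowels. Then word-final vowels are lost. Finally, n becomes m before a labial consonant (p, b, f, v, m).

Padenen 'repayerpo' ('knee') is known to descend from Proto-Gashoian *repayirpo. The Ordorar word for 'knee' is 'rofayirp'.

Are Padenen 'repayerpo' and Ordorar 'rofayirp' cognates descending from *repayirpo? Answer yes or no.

Derive the expected Ordorar reflex of *repayirpo:
Ordorar: *repayirpo > ripayirpo > rifayirpo > rifayirp  (by vowel merger, intervocalic lenition, apocope)
The regular Ordorar reflex would be 'rifayirp', but the attested form is 'rofayirp'. The correspondence is irregular, so they are not cognates (the Ordorar form has a different source).

no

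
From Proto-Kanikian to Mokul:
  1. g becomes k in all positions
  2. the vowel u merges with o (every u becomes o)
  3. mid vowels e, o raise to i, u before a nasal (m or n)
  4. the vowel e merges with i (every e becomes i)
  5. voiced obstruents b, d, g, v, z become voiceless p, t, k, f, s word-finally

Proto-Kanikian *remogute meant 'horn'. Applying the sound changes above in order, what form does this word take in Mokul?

Mokul: start from *remogute.
  rule 1 (unconditioned shift): remogute → remokute
  rule 2 (vowel merger): remokute → remokote
  rule 3 (pre-nasal raising): remokote → rimokote
  rule 4 (vowel merger): rimokote → rimokoti
  rule 5: no change — rimokoti
  ⇒ Mokul rimokoti

rimokoti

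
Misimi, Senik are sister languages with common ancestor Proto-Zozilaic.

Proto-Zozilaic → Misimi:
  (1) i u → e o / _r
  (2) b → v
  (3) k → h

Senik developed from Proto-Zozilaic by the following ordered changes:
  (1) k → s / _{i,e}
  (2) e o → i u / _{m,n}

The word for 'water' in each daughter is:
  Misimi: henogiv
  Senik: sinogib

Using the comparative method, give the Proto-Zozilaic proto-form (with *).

Position 1: Misimi has h, Senik has s. Taking the neighbouring segments as reconstructed: Misimi h could go back to *k or *h; Senik s could go back to *k or *s — the one source consistent with every daughter is *k.
Position 7: Misimi has v, Senik has b. Senik preserves b here (none of its changes turn any other segment into b), so the proto-segment is *b.
Position 2: Misimi has e, Senik has i. Taking the neighbouring segments as reconstructed: Misimi e can only go back to *e; Senik i could go back to *e or *i — the one source consistent with every daughter is *e.
The remaining positions agree across the daughters. Check the candidate against every language:
Misimi: *kenogib > kenogiv > henogiv  (by unconditioned shift, unconditioned shift)
Senik: *kenogib
  kenogib → senogib   [palatalisation]
  senogib → sinogib   [pre-nasal raising]
  giving Senik sinogib.
Only *kenogib yields all of Misimi henogiv, Senik sinogib.

*kenogib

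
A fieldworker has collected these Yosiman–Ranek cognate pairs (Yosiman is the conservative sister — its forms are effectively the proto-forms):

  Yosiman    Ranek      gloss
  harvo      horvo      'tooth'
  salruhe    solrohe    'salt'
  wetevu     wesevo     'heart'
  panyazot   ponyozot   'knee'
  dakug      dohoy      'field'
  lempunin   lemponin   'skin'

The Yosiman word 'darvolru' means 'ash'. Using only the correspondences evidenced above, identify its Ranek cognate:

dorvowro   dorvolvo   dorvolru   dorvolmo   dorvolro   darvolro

dorvolro

harvo ~ horvo — Yosiman a corresponds to Ranek o after a consonant, before r.
wetevu ~ wesevo — Yosiman u corresponds to Ranek o word-finally.
Applying these to Yosiman 'darvolru':
  darvolru → dorvolru   (a→o after a consonant, before r)
  dorvolru → dorvolro   (u→o word-finally)
So the Ranek cognate is 'dorvolro'.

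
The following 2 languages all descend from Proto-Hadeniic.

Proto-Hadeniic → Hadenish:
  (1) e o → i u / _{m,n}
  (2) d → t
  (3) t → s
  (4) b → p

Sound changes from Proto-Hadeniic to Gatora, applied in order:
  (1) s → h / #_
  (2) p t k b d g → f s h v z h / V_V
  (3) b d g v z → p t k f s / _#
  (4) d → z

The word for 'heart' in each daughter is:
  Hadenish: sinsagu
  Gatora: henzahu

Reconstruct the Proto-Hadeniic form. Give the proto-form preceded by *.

Position 4: Hadenish has s, Gatora has z. Taking the neighbouring segments as reconstructed: Hadenish s could go back to *t or *d or *s; Gatora z could go back to *d or *z — the one source consistent with every daughter is *d.
Position 2: Hadenish has i, Gatora has e. Gatora preserves e here (none of its changes turn any other segment into e), so the proto-segment is *e.
Position 1: Hadenish has s, Gatora has h. Taking the neighbouring segments as reconstructed: Hadenish s could go back to *t or *d or *s; Gatora h could go back to *s or *h — the one source consistent with every daughter is *s.
Continuing position by position gives *sendagu; check it forward:
Hadenish: *sendagu
  sendagu → sindagu   [pre-nasal raising]
  sindagu → sintagu   [unconditioned shift]
  sintagu → sinsagu   [unconditioned shift]
  sinsagu (rule 4 does not apply)
  giving Hadenish sinsagu.
Gatora: *sendagu
  sendagu → hendagu   [debuccalisation]
  hendagu → hendahu   [intervocalic lenition]
  hendahu (rule 3 does not apply)
  hendahu → henzahu   [unconditioned shift]
  giving Gatora henzahu.
No other proto-form is consistent with every reflex, so the reconstruction is *sendagu.

*sendagu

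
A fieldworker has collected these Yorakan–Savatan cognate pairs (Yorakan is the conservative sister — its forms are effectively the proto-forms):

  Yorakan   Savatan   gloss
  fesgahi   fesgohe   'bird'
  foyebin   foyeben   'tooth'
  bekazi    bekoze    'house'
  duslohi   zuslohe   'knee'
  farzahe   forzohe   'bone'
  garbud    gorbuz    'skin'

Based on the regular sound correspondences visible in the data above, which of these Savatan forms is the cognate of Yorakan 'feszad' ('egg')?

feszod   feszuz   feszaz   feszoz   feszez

feszoz

fesgahi ~ fesgohe, bekazi ~ bekoze — Yorakan a corresponds to Savatan o after a consonant, before a consonant other than r, m, n, p, b, f, v.
garbud ~ gorbuz — Yorakan d corresponds to Savatan z word-finally.
Applying these to Yorakan 'feszad':
  feszad → feszod   (a→o after a consonant, before a consonant other than r, m, n, p, b, f, v)
  feszod → feszoz   (d→z word-finally)
So the Savatan cognate is 'feszoz'.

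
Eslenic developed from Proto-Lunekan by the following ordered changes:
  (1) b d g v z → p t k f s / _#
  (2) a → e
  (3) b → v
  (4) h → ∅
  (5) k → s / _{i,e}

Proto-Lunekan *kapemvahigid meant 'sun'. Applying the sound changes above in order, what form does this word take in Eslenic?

Eslenic: start from *kapemvahigid.
  rule 1 (final devoicing): kapemvahigid → kapemvahigit
  rule 2 (vowel merger): kapemvahigit → kepemvehigit
  rule 3: no change — kepemvehigit
  rule 4 (h-loss): kepemvehigit → kepemveigit
  rule 5 (palatalisation): kepemveigit → sepemveigit
  ⇒ Eslenic sepemveigit

sepemveigit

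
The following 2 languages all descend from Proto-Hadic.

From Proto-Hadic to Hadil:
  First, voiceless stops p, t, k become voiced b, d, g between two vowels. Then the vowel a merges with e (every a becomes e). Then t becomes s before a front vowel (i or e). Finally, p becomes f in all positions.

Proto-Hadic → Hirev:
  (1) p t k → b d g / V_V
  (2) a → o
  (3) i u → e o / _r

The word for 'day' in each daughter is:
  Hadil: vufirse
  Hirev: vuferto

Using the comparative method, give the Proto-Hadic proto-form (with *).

Position 4: Hadil has i, Hirev has e. Hadil preserves i here (none of its changes turn any other segment into i), so the proto-segment is *i.
Position 6: Hadil has s, Hirev has t. Hirev preserves t here (none of its changes turn any other segment into t), so the proto-segment is *t.
Position 7: Hadil has e, Hirev has o. Taking the neighbouring segments as reconstructed: Hadil e could go back to *a or *e; Hirev o could go back to *a or *o — the one source consistent with every daughter is *a.
Continuing position by position gives *vufirta; check it forward:
Hadil: *vufirta
  vufirta (rule 1 does not apply)
  vufirta → vufirte   [vowel merger]
  vufirte → vufirse   [palatalisation]
  vufirse (rule 4 does not apply)
  giving Hadil vufirse.
Hirev: start from *vufirta.
  rule 1: no change — vufirta
  rule 2 (vowel merger): vufirta → vufirto
  rule 3 (pre-rhotic lowering): vufirto → vuferto
  ⇒ Hirev vuferto
*vufirta is the unique common source.

*vufirta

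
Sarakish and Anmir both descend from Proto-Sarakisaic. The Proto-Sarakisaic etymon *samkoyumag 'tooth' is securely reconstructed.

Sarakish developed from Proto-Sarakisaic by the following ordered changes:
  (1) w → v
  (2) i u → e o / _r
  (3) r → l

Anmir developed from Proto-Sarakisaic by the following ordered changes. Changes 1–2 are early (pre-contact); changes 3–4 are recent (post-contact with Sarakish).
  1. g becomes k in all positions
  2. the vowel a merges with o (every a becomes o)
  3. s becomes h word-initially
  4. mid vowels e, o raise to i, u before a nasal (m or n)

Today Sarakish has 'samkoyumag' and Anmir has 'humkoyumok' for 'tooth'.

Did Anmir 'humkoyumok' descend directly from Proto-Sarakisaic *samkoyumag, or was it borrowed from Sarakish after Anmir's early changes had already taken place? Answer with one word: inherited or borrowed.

If inherited, *samkoyumag would pass through all of Anmir's changes:
Anmir: *samkoyumag
  samkoyumag → samkoyumak   [unconditioned shift]
  samkoyumak → somkoyumok   [vowel merger]
  somkoyumok → homkoyumok   [debuccalisation]
  homkoyumok → humkoyumok   [pre-nasal raising]
  giving Anmir humkoyumok.
If borrowed from Sarakish 'samkoyumag' after the early changes, it would undergo only the recent ones:
  rule 3 (debuccalisation): samkoyumag → hamkoyumag
  rule 4 (pre-nasal raising): no change (hamkoyumag)
  ⇒ as a loan: hamkoyumag
Anmir 'humkoyumok' matches the inherited outcome exactly, so it is an inherited cognate, not a loan.

inherited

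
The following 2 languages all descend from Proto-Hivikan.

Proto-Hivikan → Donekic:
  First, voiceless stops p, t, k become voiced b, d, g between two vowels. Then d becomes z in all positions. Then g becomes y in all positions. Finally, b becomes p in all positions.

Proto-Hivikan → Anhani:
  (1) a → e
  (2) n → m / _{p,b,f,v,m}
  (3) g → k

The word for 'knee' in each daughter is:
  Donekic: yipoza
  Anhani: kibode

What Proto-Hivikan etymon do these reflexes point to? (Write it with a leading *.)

*giboda

Position 1: Donekic has y, Anhani has k. Taking the neighbouring segments as reconstructed: Donekic y could go back to *g or *y; Anhani k could go back to *k or *g — the one source consistent with every daughter is *g.
Position 3: Donekic has p, Anhani has b. Anhani preserves b here (none of its changes turn any other segment into b), so the proto-segment is *b.
This points to *giboda. Verify forward in each daughter:
Donekic: start from *giboda.
  rule 1: no change — giboda
  rule 2 (unconditioned shift): giboda → giboza
  rule 3 (unconditioned shift): giboza → yiboza
  rule 4 (unconditioned shift): yiboza → yipoza
  ⇒ Donekic yipoza
Anhani: *giboda
  giboda → gibode   [vowel merger]
  gibode (rule 2 does not apply)
  gibode → kibode   [unconditioned shift]
  giving Anhani kibode.
No other proto-form is consistent with every reflex, so the reconstruction is *giboda.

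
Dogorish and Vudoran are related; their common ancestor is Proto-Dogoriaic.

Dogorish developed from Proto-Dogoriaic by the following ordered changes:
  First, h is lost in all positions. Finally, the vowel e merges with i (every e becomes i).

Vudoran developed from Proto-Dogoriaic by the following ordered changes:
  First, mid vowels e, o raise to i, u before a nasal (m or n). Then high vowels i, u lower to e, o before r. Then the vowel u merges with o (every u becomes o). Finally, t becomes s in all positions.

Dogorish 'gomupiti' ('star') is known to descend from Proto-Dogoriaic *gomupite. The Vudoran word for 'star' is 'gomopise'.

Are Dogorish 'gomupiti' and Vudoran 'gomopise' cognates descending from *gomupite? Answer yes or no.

yes

Derive the expected Vudoran reflex of *gomupite:
Vudoran: start from *gomupite.
  rule 1 (pre-nasal raising): gomupite → gumupite
  rule 2: no change — gumupite
  rule 3 (vowel merger): gumupite → gomopite
  rule 4 (unconditioned shift): gomopite → gomopise
  ⇒ Vudoran gomopise
Vudoran 'gomopise' matches the regular reflex exactly, so the pair is cognate.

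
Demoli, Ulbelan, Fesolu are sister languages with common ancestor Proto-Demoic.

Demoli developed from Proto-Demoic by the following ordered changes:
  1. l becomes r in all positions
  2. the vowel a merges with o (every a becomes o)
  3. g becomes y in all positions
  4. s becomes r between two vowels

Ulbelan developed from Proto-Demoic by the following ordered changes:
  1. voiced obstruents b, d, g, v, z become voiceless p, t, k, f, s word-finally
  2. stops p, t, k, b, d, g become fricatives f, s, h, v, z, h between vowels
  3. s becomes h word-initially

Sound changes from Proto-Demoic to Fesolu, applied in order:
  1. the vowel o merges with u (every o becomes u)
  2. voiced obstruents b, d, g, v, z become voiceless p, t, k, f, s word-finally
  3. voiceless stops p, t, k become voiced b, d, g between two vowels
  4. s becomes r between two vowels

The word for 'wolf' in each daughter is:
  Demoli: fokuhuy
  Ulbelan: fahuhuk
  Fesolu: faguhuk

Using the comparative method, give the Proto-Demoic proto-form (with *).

*fakuhug

Position 3: Demoli has k, Ulbelan has h, Fesolu has g. Demoli preserves k here (none of its changes turn any other segment into k), so the proto-segment is *k.
Position 2: Demoli has o, Ulbelan has a, Fesolu has a. Ulbelan preserves a here (none of its changes turn any other segment into a), so the proto-segment is *a.
Continuing position by position gives *fakuhug; check it forward:
Demoli: *fakuhug > fokuhug > fokuhuy  (by vowel merger, unconditioned shift)
Ulbelan: start from *fakuhug.
  rule 1 (final devoicing): fakuhug → fakuhuk
  rule 2 (intervocalic lenition): fakuhuk → fahuhuk
  rule 3: no change — fahuhuk
  ⇒ Ulbelan fahuhuk
Fesolu: start from *fakuhug.
  rule 1: no change — fakuhug
  rule 2 (final devoicing): fakuhug → fakuhuk
  rule 3 (intervocalic voicing): fakuhuk → faguhuk
  rule 4: no change — faguhuk
  ⇒ Fesolu faguhuk
*fakuhug is the unique common source.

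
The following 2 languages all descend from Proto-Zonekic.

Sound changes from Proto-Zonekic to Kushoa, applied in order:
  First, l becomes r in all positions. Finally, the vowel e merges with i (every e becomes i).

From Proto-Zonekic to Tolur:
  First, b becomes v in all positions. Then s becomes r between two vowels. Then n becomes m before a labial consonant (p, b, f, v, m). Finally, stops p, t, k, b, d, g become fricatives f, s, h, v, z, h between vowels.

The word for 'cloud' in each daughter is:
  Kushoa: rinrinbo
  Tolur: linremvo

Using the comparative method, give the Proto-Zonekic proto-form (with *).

Position 5: Kushoa has i, Tolur has e. Tolur preserves e here (none of its changes turn any other segment into e), so the proto-segment is *e.
Position 1: Kushoa has r, Tolur has l. Tolur preserves l here (none of its changes turn any other segment into l), so the proto-segment is *l.
Position 7: Kushoa has b, Tolur has v. Kushoa preserves b here (none of its changes turn any other segment into b), so the proto-segment is *b.
Continuing position by position gives *linrenbo; check it forward:
Kushoa: *linrenbo
  linrenbo → rinrenbo   [unconditioned shift]
  rinrenbo → rinrinbo   [vowel merger]
  giving Kushoa rinrinbo.
Tolur: start from *linrenbo.
  rule 1 (unconditioned shift): linrenbo → linrenvo
  rule 2: no change — linrenvo
  rule 3 (nasal place assimilation): linrenvo → linremvo
  rule 4: no change — linremvo
  ⇒ Tolur linremvo
Only *linrenbo yields all of Kushoa rinrinbo, Tolur linremvo.

*linrenbo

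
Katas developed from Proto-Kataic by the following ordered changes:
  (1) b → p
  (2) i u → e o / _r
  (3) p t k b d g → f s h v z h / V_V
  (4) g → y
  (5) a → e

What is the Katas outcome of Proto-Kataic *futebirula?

fuseferule

Katas: start from *futebirula.
  rule 1 (unconditioned shift): futebirula → futepirula
  rule 2 (pre-rhotic lowering): futepirula → futeperula
  rule 3 (intervocalic lenition): futeperula → fuseferula
  rule 4: no change — fuseferula
  rule 5 (vowel merger): fuseferula → fuseferule
  ⇒ Katas fuseferule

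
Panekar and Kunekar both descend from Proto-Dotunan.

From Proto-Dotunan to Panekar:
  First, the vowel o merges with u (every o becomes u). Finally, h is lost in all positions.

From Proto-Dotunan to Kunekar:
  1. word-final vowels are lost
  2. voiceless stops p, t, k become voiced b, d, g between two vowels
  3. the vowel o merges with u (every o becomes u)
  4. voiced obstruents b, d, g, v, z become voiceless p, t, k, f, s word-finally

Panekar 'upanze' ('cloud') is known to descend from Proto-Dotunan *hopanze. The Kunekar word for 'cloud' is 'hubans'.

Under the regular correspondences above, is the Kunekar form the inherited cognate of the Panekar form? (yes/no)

yes

Derive the expected Kunekar reflex of *hopanze:
Kunekar: *hopanze > hopanz > hobanz > hubanz > hubans  (by apocope, intervocalic voicing, vowel merger, final devoicing)
Kunekar 'hubans' matches the regular reflex exactly, so the pair is cognate.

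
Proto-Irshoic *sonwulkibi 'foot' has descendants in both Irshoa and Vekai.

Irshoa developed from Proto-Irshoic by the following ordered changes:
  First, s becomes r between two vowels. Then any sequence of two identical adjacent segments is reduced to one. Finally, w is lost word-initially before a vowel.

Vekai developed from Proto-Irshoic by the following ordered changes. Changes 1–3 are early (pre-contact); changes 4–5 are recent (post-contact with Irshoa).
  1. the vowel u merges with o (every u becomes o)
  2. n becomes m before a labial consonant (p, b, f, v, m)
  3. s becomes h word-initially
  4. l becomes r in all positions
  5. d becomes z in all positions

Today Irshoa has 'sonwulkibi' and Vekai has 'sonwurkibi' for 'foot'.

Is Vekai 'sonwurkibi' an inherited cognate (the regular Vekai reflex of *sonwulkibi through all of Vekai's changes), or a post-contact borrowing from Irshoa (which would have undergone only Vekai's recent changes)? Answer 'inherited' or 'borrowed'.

borrowed

If inherited, *sonwulkibi would pass through all of Vekai's changes:
Vekai: *sonwulkibi > sonwolkibi > honwolkibi > honworkibi  (by vowel merger, debuccalisation, unconditioned shift)
If borrowed from Irshoa 'sonwulkibi' after the early changes, it would undergo only the recent ones:
  rule 4 (unconditioned shift): sonwulkibi → sonwurkibi
  rule 5 (unconditioned shift): no change (sonwurkibi)
  ⇒ as a loan: sonwurkibi
Vekai 'sonwurkibi' matches the loan outcome 'sonwurkibi', not the inherited 'honworkibi' — it skipped the early Vekai changes, so it was borrowed from Irshoa.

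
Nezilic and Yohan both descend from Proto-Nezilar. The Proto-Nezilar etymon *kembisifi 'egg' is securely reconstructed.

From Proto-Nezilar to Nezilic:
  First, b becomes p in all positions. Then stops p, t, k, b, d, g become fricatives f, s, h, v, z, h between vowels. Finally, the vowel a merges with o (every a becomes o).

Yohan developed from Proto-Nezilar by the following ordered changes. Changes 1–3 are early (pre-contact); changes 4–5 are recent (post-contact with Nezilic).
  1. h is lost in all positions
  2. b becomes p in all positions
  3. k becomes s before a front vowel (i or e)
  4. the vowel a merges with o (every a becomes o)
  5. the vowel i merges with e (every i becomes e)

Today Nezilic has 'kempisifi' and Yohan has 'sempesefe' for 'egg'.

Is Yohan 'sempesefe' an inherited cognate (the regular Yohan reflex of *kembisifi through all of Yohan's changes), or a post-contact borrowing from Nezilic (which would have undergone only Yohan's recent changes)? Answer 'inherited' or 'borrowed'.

If inherited, *kembisifi would pass through all of Yohan's changes:
Yohan: *kembisifi > kempisifi > sempisifi > sempesefe  (by unconditioned shift, palatalisation, vowel merger)
If borrowed from Nezilic 'kempisifi' after the early changes, it would undergo only the recent ones:
  rule 4 (vowel merger): no change (kempisifi)
  rule 5 (vowel merger): kempisifi → kempesefe
  ⇒ as a loan: kempesefe
Yohan 'sempesefe' matches the inherited outcome exactly, so it is an inherited cognate, not a loan.

inherited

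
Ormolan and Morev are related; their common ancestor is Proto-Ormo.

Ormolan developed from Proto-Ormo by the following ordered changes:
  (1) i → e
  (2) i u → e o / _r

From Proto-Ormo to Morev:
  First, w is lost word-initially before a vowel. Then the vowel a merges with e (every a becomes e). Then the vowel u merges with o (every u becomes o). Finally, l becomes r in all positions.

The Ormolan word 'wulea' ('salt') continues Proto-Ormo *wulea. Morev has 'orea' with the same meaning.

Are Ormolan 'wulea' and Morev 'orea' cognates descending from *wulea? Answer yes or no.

no

Derive the expected Morev reflex of *wulea:
Morev: start from *wulea.
  rule 1 (glide loss): wulea → ulea
  rule 2 (vowel merger): ulea → ulee
  rule 3 (vowel merger): ulee → olee
  rule 4 (unconditioned shift): olee → oree
  ⇒ Morev oree
The regular Morev reflex would be 'oree', but the attested form is 'orea'. The correspondence is irregular, so they are not cognates (the Morev form has a different source).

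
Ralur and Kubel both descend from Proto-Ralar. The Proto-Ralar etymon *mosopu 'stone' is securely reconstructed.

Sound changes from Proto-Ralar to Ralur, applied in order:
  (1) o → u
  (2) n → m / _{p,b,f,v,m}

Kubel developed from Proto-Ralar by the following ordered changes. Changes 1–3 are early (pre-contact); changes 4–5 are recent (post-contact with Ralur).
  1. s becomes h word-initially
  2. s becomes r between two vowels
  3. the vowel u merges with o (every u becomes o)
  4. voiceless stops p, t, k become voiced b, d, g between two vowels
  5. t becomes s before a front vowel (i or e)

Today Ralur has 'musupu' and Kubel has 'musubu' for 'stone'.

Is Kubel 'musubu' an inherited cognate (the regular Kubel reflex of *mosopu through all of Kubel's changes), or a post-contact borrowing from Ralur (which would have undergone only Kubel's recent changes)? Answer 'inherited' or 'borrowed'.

If inherited, *mosopu would pass through all of Kubel's changes:
Kubel: start from *mosopu.
  rule 1: no change — mosopu
  rule 2 (rhotacism): mosopu → moropu
  rule 3 (vowel merger): moropu → moropo
  rule 4 (intervocalic voicing): moropo → morobo
  rule 5: no change — morobo
  ⇒ Kubel morobo
If borrowed from Ralur 'musupu' after the early changes, it would undergo only the recent ones:
  rule 4 (intervocalic voicing): musupu → musubu
  rule 5 (palatalisation): no change (musubu)
  ⇒ as a loan: musubu
Kubel 'musubu' matches the loan outcome 'musubu', not the inherited 'morobo' — it skipped the early Kubel changes, so it was borrowed from Ralur.

borrowed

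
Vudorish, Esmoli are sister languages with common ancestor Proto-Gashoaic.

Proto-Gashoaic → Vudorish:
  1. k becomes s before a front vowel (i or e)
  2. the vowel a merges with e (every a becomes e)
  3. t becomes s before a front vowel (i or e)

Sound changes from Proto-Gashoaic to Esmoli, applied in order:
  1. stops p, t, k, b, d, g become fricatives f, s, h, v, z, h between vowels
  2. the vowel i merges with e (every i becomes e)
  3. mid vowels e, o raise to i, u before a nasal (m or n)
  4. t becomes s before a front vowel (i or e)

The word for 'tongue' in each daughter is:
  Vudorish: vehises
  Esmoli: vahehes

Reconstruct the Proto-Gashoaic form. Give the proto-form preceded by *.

Position 4: Vudorish has i, Esmoli has e. Vudorish preserves i here (none of its changes turn any other segment into i), so the proto-segment is *i.
Position 5: Vudorish has s, Esmoli has h. Taking the neighbouring segments as reconstructed: Vudorish s could go back to *t or *k or *s; Esmoli h could go back to *k or *g or *h — the one source consistent with every daughter is *k.
Continuing position by position gives *vahikes; check it forward:
Vudorish: *vahikes
  vahikes → vahises   [palatalisation]
  vahises → vehises   [vowel merger]
  vehises (rule 3 does not apply)
  giving Vudorish vehises.
Esmoli: *vahikes
  vahikes → vahihes   [intervocalic lenition]
  vahihes → vahehes   [vowel merger]
  vahehes (rule 3 does not apply)
  vahehes (rule 4 does not apply)
  giving Esmoli vahehes.
No other proto-form is consistent with every reflex, so the reconstruction is *vahikes.

*vahikes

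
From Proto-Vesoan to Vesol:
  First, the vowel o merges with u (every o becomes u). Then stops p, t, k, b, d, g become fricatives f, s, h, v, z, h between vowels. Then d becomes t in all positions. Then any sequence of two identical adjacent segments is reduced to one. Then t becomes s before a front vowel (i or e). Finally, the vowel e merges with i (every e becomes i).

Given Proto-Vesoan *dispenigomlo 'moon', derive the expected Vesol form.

sispinihumlu

Vesol: start from *dispenigomlo.
  rule 1 (vowel merger): dispenigomlo → dispenigumlu
  rule 2 (intervocalic lenition): dispenigumlu → dispenihumlu
  rule 3 (unconditioned shift): dispenihumlu → tispenihumlu
  rule 4: no change — tispenihumlu
  rule 5 (palatalisation): tispenihumlu → sispenihumlu
  rule 6 (vowel merger): sispenihumlu → sispinihumlu
  ⇒ Vesol sispinihumlu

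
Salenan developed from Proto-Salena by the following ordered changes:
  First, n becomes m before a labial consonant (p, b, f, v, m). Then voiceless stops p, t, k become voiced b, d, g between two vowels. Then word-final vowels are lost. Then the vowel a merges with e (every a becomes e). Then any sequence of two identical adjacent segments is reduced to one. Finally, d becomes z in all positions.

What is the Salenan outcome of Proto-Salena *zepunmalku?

zebumelk

Salenan: *zepunmalku > zepummalku > zebummalku > zebummalk > zebummelk > zebumelk  (by nasal place assimilation, intervocalic voicing, apocope, vowel merger, degemination)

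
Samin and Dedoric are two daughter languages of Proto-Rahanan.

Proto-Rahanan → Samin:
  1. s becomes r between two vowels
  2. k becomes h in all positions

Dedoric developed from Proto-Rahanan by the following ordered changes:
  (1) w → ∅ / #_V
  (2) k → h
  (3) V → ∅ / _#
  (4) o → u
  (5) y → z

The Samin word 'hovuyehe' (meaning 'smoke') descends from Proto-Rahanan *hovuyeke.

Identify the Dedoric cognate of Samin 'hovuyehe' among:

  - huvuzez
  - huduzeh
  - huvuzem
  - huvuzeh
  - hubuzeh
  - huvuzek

Dedoric: *hovuyeke
  hovuyeke (rule 1 does not apply)
  hovuyeke → hovuyehe   [unconditioned shift]
  hovuyehe → hovuyeh   [apocope]
  hovuyeh → huvuyeh   [vowel merger]
  huvuyeh → huvuzeh   [unconditioned shift]
  giving Dedoric huvuzeh.

huvuzeh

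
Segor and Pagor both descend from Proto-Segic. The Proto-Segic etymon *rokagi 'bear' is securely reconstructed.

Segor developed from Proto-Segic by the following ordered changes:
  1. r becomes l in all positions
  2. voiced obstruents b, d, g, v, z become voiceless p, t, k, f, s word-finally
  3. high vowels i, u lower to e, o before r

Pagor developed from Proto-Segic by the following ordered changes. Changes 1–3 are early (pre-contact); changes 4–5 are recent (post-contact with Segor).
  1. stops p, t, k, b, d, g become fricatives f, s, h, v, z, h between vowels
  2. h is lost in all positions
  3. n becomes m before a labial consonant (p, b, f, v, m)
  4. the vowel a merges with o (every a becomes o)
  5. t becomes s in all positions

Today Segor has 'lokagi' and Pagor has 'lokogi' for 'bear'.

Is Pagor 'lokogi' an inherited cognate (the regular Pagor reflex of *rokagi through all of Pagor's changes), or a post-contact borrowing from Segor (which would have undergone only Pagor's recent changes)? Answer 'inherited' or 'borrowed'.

borrowed

If inherited, *rokagi would pass through all of Pagor's changes:
Pagor: *rokagi
  rokagi → rohahi   [intervocalic lenition]
  rohahi → roai   [h-loss]
  roai (rule 3 does not apply)
  roai → rooi   [vowel merger]
  rooi (rule 5 does not apply)
  giving Pagor rooi.
If borrowed from Segor 'lokagi' after the early changes, it would undergo only the recent ones:
  rule 4 (vowel merger): lokagi → lokogi
  rule 5 (unconditioned shift): no change (lokogi)
  ⇒ as a loan: lokogi
Pagor 'lokogi' matches the loan outcome 'lokogi', not the inherited 'rooi' — it skipped the early Pagor changes, so it was borrowed from Segor.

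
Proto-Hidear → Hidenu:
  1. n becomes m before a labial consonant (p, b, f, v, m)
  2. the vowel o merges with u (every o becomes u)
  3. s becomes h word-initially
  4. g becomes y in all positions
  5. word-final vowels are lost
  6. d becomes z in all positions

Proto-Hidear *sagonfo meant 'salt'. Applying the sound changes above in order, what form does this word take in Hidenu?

Hidenu: *sagonfo > sagomfo > sagumfu > hagumfu > hayumfu > hayumf  (by nasal place assimilation, vowel merger, debuccalisation, unconditioned shift, apocope)

hayumf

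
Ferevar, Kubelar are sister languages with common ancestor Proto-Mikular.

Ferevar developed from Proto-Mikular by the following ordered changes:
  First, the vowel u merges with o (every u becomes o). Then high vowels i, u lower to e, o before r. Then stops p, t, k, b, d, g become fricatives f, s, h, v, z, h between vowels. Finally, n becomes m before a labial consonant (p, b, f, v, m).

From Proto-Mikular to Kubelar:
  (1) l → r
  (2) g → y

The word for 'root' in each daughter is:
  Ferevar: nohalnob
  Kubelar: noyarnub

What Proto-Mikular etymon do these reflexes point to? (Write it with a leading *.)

*nogalnub

Position 3: Ferevar has h, Kubelar has y. Taking the neighbouring segments as reconstructed: Ferevar h could go back to *k or *g or *h; Kubelar y could go back to *g or *y — the one source consistent with every daughter is *g.
Position 7: Ferevar has o, Kubelar has u. Kubelar preserves u here (none of its changes turn any other segment into u), so the proto-segment is *u.
Position 5: Ferevar has l, Kubelar has r. Ferevar preserves l here (none of its changes turn any other segment into l), so the proto-segment is *l.
This points to *nogalnub. Verify forward in each daughter:
Ferevar: *nogalnub
  nogalnub → nogalnob   [vowel merger]
  nogalnob (rule 2 does not apply)
  nogalnob → nohalnob   [intervocalic lenition]
  nohalnob (rule 4 does not apply)
  giving Ferevar nohalnob.
Kubelar: *nogalnub > nogarnub > noyarnub  (by unconditioned shift, unconditioned shift)
Only *nogalnub yields all of Ferevar nohalnob, Kubelar noyarnub.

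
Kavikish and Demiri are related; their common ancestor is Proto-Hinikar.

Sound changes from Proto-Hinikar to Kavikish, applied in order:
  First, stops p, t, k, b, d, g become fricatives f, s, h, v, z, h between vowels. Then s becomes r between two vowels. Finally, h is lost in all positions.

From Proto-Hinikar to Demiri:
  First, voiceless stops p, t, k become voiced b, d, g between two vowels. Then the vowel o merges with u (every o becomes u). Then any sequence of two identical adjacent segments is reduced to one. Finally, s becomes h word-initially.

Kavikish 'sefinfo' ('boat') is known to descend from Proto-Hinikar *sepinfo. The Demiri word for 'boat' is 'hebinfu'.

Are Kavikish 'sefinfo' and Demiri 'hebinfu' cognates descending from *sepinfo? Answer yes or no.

yes

Derive the expected Demiri reflex of *sepinfo:
Demiri: *sepinfo > sebinfo > sebinfu > hebinfu  (by intervocalic voicing, vowel merger, debuccalisation)
Demiri 'hebinfu' matches the regular reflex exactly, so the pair is cognate.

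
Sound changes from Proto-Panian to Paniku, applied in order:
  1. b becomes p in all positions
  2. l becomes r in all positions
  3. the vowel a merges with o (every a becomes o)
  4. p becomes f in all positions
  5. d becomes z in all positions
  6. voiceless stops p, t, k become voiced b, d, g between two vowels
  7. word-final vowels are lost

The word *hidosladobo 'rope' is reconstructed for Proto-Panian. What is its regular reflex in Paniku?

Paniku: *hidosladobo
  hidosladobo → hidosladopo   [unconditioned shift]
  hidosladopo → hidosradopo   [unconditioned shift]
  hidosradopo → hidosrodopo   [vowel merger]
  hidosrodopo → hidosrodofo   [unconditioned shift]
  hidosrodofo → hizosrozofo   [unconditioned shift]
  hizosrozofo (rule 6 does not apply)
  hizosrozofo → hizosrozof   [apocope]
  giving Paniku hizosrozof.

hizosrozof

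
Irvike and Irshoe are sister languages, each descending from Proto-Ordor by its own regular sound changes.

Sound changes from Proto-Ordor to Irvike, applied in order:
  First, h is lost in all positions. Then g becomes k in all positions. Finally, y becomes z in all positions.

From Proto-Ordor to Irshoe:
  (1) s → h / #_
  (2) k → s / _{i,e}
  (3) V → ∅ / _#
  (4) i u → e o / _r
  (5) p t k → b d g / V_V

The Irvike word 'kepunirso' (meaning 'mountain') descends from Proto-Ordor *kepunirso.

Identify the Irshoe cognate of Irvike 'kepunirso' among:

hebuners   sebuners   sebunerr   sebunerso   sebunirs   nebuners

sebuners

Irshoe: *kepunirso > sepunirso > sepunirs > sepuners > sebuners  (by palatalisation, apocope, pre-rhotic lowering, intervocalic voicing)
Among the options, 'sebuners' alone shows every Irshoe change applied in order.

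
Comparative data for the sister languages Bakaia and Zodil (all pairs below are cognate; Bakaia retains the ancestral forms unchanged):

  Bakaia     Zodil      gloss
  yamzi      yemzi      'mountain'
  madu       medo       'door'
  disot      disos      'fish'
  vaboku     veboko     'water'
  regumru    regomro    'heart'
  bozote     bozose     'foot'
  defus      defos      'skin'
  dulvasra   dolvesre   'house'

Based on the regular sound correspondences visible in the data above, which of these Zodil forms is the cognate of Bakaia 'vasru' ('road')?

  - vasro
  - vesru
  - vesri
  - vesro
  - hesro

madu ~ medo, dulvasra ~ dolvesre — Bakaia a corresponds to Zodil e after a consonant, before a consonant other than r, m, n, p, b, f, v.
madu ~ medo, vaboku ~ veboko — Bakaia u corresponds to Zodil o word-finally.
Applying these to Bakaia 'vasru':
  vasru → vesru   (a→e after a consonant, before a consonant other than r, m, n, p, b, f, v)
  vesru → vesro   (u→o word-finally)
So the Zodil cognate is 'vesro'.

vesro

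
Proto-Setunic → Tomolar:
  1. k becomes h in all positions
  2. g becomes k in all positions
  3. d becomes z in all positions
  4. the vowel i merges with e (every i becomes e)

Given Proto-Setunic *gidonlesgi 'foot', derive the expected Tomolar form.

Tomolar: *gidonlesgi
  gidonlesgi (rule 1 does not apply)
  gidonlesgi → kidonleski   [unconditioned shift]
  kidonleski → kizonleski   [unconditioned shift]
  kizonleski → kezonleske   [vowel merger]
  giving Tomolar kezonleske.

kezonleske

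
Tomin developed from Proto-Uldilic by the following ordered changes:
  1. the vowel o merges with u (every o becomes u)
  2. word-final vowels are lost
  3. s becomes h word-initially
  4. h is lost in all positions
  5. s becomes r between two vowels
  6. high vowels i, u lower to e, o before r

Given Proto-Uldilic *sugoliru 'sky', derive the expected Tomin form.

Tomin: *sugoliru
  sugoliru → suguliru   [vowel merger]
  suguliru → sugulir   [apocope]
  sugulir → hugulir   [debuccalisation]
  hugulir → ugulir   [h-loss]
  ugulir (rule 5 does not apply)
  ugulir → uguler   [pre-rhotic lowering]
  giving Tomin uguler.

uguler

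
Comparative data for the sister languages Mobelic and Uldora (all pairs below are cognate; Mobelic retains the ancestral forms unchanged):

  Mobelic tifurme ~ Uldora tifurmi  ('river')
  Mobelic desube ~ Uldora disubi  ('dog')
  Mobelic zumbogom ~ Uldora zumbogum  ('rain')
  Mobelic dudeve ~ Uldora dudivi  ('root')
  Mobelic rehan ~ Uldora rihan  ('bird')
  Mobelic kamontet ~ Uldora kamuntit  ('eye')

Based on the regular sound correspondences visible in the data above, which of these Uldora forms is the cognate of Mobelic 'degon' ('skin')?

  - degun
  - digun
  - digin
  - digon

desube ~ disubi, rehan ~ rihan — Mobelic e corresponds to Uldora i after a consonant, before a consonant other than r, m, n, p, b, f, v.
kamontet ~ kamuntit — Mobelic o corresponds to Uldora u after a consonant, before a nasal.
Applying these to Mobelic 'degon':
  degon → digon   (e→i after a consonant, before a consonant other than r, m, n, p, b, f, v)
  digon → digun   (o→u after a consonant, before a nasal)
So the Uldora cognate is 'digun'.

digun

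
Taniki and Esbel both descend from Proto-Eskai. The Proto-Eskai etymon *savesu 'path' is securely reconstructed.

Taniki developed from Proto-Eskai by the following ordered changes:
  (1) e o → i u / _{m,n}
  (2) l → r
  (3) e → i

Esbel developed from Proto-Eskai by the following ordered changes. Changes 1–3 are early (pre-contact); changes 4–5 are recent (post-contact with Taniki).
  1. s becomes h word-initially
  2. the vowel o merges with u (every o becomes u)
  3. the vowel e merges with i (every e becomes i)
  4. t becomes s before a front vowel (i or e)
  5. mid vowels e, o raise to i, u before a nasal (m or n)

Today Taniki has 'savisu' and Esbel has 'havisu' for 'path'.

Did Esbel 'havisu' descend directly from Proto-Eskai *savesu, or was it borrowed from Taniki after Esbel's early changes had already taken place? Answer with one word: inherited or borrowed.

If inherited, *savesu would pass through all of Esbel's changes:
Esbel: *savesu
  savesu → havesu   [debuccalisation]
  havesu (rule 2 does not apply)
  havesu → havisu   [vowel merger]
  havisu (rule 4 does not apply)
  havisu (rule 5 does not apply)
  giving Esbel havisu.
If borrowed from Taniki 'savisu' after the early changes, it would undergo only the recent ones:
  rule 4 (palatalisation): no change (savisu)
  rule 5 (pre-nasal raising): no change (savisu)
  ⇒ as a loan: savisu
Esbel 'havisu' matches the inherited outcome exactly, so it is an inherited cognate, not a loan.

inherited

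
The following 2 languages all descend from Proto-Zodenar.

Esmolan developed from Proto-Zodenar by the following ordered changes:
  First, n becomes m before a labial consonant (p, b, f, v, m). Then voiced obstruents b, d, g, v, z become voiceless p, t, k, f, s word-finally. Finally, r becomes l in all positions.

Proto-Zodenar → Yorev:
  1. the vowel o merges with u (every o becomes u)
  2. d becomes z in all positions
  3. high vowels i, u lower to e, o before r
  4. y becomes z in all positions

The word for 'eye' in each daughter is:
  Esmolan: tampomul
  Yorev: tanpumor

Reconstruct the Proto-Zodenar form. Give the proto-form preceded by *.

Position 7: Esmolan has u, Yorev has o. Esmolan preserves u here (none of its changes turn any other segment into u), so the proto-segment is *u.
Position 5: Esmolan has o, Yorev has u. Esmolan preserves o here (none of its changes turn any other segment into o), so the proto-segment is *o.
Continuing position by position gives *tanpomur; check it forward:
Esmolan: *tanpomur > tampomur > tampomul  (by nasal place assimilation, unconditioned shift)
Yorev: start from *tanpomur.
  rule 1 (vowel merger): tanpomur → tanpumur
  rule 2: no change — tanpumur
  rule 3 (pre-rhotic lowering): tanpumur → tanpumor
  rule 4: no change — tanpumor
  ⇒ Yorev tanpumor
*tanpomur is the unique common source.

*tanpomur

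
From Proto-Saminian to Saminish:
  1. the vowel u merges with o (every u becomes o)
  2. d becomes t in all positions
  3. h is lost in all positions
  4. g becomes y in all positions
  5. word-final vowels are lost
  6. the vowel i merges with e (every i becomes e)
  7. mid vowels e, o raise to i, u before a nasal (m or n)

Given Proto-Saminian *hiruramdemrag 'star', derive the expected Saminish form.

Saminish: start from *hiruramdemrag.
  rule 1 (vowel merger): hiruramdemrag → hiroramdemrag
  rule 2 (unconditioned shift): hiroramdemrag → hiroramtemrag
  rule 3 (h-loss): hiroramtemrag → iroramtemrag
  rule 4 (unconditioned shift): iroramtemrag → iroramtemray
  rule 5: no change — iroramtemray
  rule 6 (vowel merger): iroramtemray → eroramtemray
  rule 7 (pre-nasal raising): eroramtemray → eroramtimray
  ⇒ Saminish eroramtimray

eroramtimray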